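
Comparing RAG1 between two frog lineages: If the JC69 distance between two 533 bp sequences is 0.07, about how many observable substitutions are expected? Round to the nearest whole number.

36

Invert JC69: p = (3/4)(1 − e^(−4d/3)) = 0.75 × (1 − e^(-0.093333)) = 0.75 × (1 − 0.910890) = 0.066833.
Expected differing sites = pL ≈ 0.066833 × 533 = 35.621989 ≈ 36.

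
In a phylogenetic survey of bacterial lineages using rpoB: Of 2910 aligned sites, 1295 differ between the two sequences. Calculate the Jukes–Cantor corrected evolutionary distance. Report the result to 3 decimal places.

p = 1295/2910 ≈ 0.445017.
d = −(3/4) ln(1 − 4p/3) = −0.75 ln(1 − 0.593356) = −0.75 ln(0.406644)
  = −0.75 × (-0.899817) = 0.674863 substitutions/site.

0.675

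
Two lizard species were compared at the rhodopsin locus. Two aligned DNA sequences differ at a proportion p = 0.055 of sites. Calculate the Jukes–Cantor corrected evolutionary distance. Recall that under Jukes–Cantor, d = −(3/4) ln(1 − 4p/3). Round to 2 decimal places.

0.06

d = −(3/4) ln(1 − 4p/3) = −0.75 ln(1 − 0.073333) = −0.75 ln(0.926667)
  = −0.75 × (-0.076161) = 0.057121 substitutions/site.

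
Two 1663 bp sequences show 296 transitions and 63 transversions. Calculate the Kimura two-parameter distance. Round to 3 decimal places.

0.270

P = 296/1663 ≈ 0.177992 and Q = 63/1663 ≈ 0.037883.
Under the Kimura two-parameter model, d = −½ ln(1 − 2P − Q) − ¼ ln(1 − 2Q).
1 − 2P − Q = 0.606133, giving −½ ln(0.606133) = 0.250328.
1 − 2Q = 0.924234, giving −¼ ln(0.924234) = 0.019697.
d = 0.250328 + 0.019697 = 0.270025.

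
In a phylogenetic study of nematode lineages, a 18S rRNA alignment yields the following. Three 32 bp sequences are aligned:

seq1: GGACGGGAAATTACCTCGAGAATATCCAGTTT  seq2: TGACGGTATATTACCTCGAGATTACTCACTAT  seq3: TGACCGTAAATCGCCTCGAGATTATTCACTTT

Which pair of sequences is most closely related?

seq2 and seq3

seq1–seq2: 8/32 differ, p = 0.250, d = 0.304.
seq1–seq3: 8/32 differ, p = 0.250, d = 0.304.
seq2–seq3: 6/32 differ, p = 0.188, d = 0.216.
The smallest distance is between seq2 and seq3.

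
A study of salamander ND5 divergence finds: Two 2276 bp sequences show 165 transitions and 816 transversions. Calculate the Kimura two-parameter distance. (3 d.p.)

0.666

P = 165/2276 ≈ 0.072496 and Q = 816/2276 ≈ 0.358524.
Under the Kimura two-parameter model, d = −½ ln(1 − 2P − Q) − ¼ ln(1 − 2Q).
1 − 2P − Q = 0.496484, giving −½ ln(0.496484) = 0.350102.
1 − 2Q = 0.282952, giving −¼ ln(0.282952) = 0.315620.
d = 0.350102 + 0.315620 = 0.665722.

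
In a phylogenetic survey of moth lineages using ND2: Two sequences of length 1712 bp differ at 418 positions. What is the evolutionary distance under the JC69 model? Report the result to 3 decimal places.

p = 418/1712 ≈ 0.244159.
d = −(3/4) ln(1 − 4p/3) = −0.75 ln(1 − 0.325545) = −0.75 ln(0.674455)
  = −0.75 × (-0.393850) = 0.295388 substitutions/site.

0.295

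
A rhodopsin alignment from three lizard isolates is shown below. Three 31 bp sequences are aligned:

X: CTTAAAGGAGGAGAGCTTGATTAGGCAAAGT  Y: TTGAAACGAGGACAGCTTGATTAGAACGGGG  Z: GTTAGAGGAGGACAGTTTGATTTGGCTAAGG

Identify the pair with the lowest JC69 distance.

X and Z

X–Y: 10/31 differ, p = 0.323, d = 0.422.
X–Z: 7/31 differ, p = 0.226, d = 0.269.
Y–Z: 11/31 differ, p = 0.355, d = 0.481.
The smallest distance is between X and Z.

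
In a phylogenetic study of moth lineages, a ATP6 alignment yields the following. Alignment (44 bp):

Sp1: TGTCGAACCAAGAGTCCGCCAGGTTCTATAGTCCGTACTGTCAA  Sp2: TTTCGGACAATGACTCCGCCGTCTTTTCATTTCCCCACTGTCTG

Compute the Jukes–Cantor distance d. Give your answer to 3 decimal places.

0.543

The sequences differ at 17 of 44 sites, so p = 17/44 ≈ 0.386364.
d = −(3/4) ln(1 − 4p/3) = −0.75 ln(1 − 0.515152) = −0.75 ln(0.484848)
  = −0.75 × (-0.723920) = 0.542940 substitutions/site.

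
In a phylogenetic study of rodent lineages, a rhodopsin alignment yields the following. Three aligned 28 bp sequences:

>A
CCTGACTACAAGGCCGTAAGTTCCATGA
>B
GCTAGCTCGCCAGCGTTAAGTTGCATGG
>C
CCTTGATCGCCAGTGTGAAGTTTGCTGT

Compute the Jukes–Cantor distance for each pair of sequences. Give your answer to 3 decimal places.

A–B: 12/28 sites differ → p ≈ 0.428571, d = −0.75 ln(1 − 0.571428) = 0.635472 ≈ 0.635.
A–C: 16/28 sites differ → p ≈ 0.571429, d = −0.75 ln(1 − 0.761905) = 1.076314 ≈ 1.076.
B–C: 9/28 sites differ → p ≈ 0.321429, d = −0.75 ln(1 − 0.428572) = 0.419713 ≈ 0.420.

d(A,B) = 0.635, d(A,C) = 1.076, d(B,C) = 0.420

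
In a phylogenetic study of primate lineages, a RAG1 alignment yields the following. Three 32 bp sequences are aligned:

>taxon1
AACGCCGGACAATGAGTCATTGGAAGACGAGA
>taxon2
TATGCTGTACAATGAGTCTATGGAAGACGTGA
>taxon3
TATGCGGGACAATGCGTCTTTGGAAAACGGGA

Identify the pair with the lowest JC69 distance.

taxon1–taxon2: 7/32 differ, p = 0.219, d = 0.259.
taxon1–taxon3: 7/32 differ, p = 0.219, d = 0.259.
taxon2–taxon3: 6/32 differ, p = 0.188, d = 0.216.
The smallest distance is between taxon2 and taxon3.

taxon2 and taxon3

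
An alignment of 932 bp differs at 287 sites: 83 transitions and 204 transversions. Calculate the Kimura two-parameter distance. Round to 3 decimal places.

0.397

P = 83/932 ≈ 0.089056 and Q = 204/932 ≈ 0.218884.
Under the Kimura two-parameter model, d = −½ ln(1 − 2P − Q) − ¼ ln(1 − 2Q).
1 − 2P − Q = 0.603004, giving −½ ln(0.603004) = 0.252916.
1 − 2Q = 0.562232, giving −¼ ln(0.562232) = 0.143960.
d = 0.252916 + 0.143960 = 0.396876.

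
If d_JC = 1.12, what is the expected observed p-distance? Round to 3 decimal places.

0.582

p = (3/4)(1 − e^(−4d/3)) = 0.75 × (1 − e^(-1.493333)) = 0.75 × (1 − 0.224623) = 0.581533.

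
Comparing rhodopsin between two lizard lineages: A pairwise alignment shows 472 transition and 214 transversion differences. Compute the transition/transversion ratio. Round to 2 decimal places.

R = 472/214 = 2.205607… ≈ 2.21 (to 2 d.p.).

2.21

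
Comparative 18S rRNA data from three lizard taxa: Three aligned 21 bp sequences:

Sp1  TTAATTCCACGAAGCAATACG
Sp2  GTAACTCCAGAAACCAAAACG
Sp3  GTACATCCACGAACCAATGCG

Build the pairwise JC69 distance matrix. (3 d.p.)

Sp1–Sp2: 6/21 sites differ → p ≈ 0.285714, d = −0.75 ln(1 − 0.380952) = 0.359679 ≈ 0.360.
Sp1–Sp3: 5/21 sites differ → p ≈ 0.238095, d = −0.75 ln(1 − 0.31746) = 0.286451 ≈ 0.286.
Sp2–Sp3: 6/21 sites differ → p ≈ 0.285714, d = −0.75 ln(1 − 0.380952) = 0.359679 ≈ 0.360.

d(Sp1,Sp2) = 0.360, d(Sp1,Sp3) = 0.286, d(Sp2,Sp3) = 0.360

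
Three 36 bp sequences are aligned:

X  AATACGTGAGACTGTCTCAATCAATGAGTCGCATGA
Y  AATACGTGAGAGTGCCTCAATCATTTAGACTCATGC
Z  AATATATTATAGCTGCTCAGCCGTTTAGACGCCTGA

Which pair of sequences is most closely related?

X and Y

X–Y: 7/36 differ, p = 0.194, d = 0.225.
X–Z: 15/36 differ, p = 0.417, d = 0.608.
Y–Z: 13/36 differ, p = 0.361, d = 0.493.
The smallest distance is between X and Y.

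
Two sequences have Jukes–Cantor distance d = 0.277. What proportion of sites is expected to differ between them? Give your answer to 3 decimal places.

p = (3/4)(1 − e^(−4d/3)) = 0.75 × (1 − e^(-0.369333)) = 0.75 × (1 − 0.691195) = 0.231604.

0.232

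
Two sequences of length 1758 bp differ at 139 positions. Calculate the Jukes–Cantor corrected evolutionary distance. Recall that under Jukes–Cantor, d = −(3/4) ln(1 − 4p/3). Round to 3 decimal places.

p = 139/1758 ≈ 0.079067.
d = −(3/4) ln(1 − 4p/3) = −0.75 ln(1 − 0.105423) = −0.75 ln(0.894577)
  = −0.75 × (-0.111404) = 0.083553 substitutions/site.

0.084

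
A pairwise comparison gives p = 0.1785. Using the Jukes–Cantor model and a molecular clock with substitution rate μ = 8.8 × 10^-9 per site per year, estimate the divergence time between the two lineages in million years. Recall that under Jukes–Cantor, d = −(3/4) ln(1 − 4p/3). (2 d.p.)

11.58

d = −(3/4) ln(1 − 4p/3) = −0.75 ln(1 − 0.238) = −0.75 ln(0.762)
  = −0.75 × (-0.271809) = 0.203857 substitutions/site.
Under a molecular clock d = 2μt, so t = d/(2μ) = 0.203857 / (2 × 8.8 × 10^-9) = 11.58 million years.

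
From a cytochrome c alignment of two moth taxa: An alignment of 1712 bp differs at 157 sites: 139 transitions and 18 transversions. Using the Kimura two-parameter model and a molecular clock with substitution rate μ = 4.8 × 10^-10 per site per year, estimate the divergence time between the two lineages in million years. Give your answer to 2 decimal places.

104.40

P = 139/1712 ≈ 0.081192 and Q = 18/1712 ≈ 0.010514.
Under the Kimura two-parameter model, d = −½ ln(1 − 2P − Q) − ¼ ln(1 − 2Q).
1 − 2P − Q = 0.827102, giving −½ ln(0.827102) = 0.094914.
1 − 2Q = 0.978972, giving −¼ ln(0.978972) = 0.005313.
d = 0.094914 + 0.005313 = 0.100227.
Under a molecular clock d = 2μt, so t = d/(2μ) = 0.100227 / (2 × 4.8 × 10^-10) = 104.40 million years.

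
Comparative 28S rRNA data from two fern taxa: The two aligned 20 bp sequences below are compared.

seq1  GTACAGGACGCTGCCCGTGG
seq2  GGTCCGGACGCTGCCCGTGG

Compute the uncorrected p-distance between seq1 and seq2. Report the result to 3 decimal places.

0.150

The sequences differ at 3 of 20 positions (sites 2, 3, 5).
p = 3/20 = 0.150.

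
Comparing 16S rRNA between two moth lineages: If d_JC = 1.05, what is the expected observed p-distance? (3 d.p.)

p = (3/4)(1 − e^(−4d/3)) = 0.75 × (1 − e^(-1.4)) = 0.75 × (1 − 0.246597) = 0.565052.

0.565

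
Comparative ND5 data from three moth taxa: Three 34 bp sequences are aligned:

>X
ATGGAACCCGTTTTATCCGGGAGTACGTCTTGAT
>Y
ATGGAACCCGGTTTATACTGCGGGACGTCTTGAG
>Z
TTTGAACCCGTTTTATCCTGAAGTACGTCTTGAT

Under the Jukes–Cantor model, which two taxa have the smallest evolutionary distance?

X–Y: 7/34 differ, p = 0.206, d = 0.241.
X–Z: 4/34 differ, p = 0.118, d = 0.128.
Y–Z: 8/34 differ, p = 0.235, d = 0.282.
The smallest distance is between X and Z.

X and Z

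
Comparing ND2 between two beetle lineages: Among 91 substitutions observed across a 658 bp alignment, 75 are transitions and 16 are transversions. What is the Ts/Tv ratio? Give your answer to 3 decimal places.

R = 75/16 = 4.6875 ≈ 4.688 (to 3 d.p.).

4.688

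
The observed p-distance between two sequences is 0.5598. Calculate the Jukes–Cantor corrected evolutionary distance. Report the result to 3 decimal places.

d = −(3/4) ln(1 − 4p/3) = −0.75 ln(1 − 0.7464) = −0.75 ln(0.2536)
  = −0.75 × (-1.371997) = 1.028998 substitutions/site.

1.029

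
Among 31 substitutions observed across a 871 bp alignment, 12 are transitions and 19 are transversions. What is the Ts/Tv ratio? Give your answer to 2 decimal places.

R = 12/19 = 0.631578… ≈ 0.63 (to 2 d.p.).

0.63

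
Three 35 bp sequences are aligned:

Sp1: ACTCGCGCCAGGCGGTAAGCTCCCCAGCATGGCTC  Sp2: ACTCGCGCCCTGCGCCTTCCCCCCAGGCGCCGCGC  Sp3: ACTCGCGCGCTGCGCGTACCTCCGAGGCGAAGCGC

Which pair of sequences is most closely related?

Sp2 and Sp3

Sp1–Sp2: 14/35 differ, p = 0.400, d = 0.572.
Sp1–Sp3: 14/35 differ, p = 0.400, d = 0.572.
Sp2–Sp3: 7/35 differ, p = 0.200, d = 0.233.
The smallest distance is between Sp2 and Sp3.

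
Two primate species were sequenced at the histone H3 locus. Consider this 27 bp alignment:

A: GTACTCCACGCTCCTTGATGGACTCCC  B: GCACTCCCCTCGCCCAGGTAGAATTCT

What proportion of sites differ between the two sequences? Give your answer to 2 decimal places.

The sequences differ at 11 of 27 positions.
p = 11/27 = 0.407407… ≈ 0.41 (to 2 d.p.).

0.41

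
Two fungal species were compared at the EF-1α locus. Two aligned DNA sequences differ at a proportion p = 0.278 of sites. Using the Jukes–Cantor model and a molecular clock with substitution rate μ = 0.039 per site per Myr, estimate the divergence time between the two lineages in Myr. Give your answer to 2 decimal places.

d = −(3/4) ln(1 − 4p/3) = −0.75 ln(1 − 0.370667) = −0.75 ln(0.629333)
  = −0.75 × (-0.463095) = 0.347321 substitutions/site.
Under a molecular clock d = 2μt, so t = d/(2μ) = 0.347321 / (2 × 0.039) = 4.45 Myr.

4.45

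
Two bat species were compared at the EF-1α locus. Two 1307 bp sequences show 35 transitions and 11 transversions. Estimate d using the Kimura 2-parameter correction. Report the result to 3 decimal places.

0.036

P = 35/1307 ≈ 0.026779 and Q = 11/1307 ≈ 0.008416.
Under the Kimura two-parameter model, d = −½ ln(1 − 2P − Q) − ¼ ln(1 − 2Q).
1 − 2P − Q = 0.938026, giving −½ ln(0.938026) = 0.031989.
1 − 2Q = 0.983168, giving −¼ ln(0.983168) = 0.004244.
d = 0.031989 + 0.004244 = 0.036233.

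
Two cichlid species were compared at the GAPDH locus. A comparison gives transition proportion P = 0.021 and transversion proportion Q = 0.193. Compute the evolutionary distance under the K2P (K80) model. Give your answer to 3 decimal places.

0.256

Under the Kimura two-parameter model, d = −½ ln(1 − 2P − Q) − ¼ ln(1 − 2Q).
1 − 2P − Q = 0.765, giving −½ ln(0.765) = 0.133940.
1 − 2Q = 0.614, giving −¼ ln(0.614) = 0.121940.
d = 0.133940 + 0.121940 = 0.255880.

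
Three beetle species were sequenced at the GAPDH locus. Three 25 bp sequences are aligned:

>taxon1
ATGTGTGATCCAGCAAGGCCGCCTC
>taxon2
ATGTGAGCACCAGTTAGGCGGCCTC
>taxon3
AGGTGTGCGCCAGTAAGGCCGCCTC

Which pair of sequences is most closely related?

taxon1–taxon2: 6/25 differ, p = 0.240, d = 0.289.
taxon1–taxon3: 4/25 differ, p = 0.160, d = 0.180.
taxon2–taxon3: 5/25 differ, p = 0.200, d = 0.233.
The smallest distance is between taxon1 and taxon3.

taxon1 and taxon3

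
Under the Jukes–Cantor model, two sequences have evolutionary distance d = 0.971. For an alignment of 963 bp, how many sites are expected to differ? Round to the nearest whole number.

524

Invert JC69: p = (3/4)(1 − e^(−4d/3)) = 0.75 × (1 − e^(-1.294667)) = 0.75 × (1 − 0.273989) = 0.544508.
Expected differing sites = pL ≈ 0.544508 × 963 = 524.361204 ≈ 524.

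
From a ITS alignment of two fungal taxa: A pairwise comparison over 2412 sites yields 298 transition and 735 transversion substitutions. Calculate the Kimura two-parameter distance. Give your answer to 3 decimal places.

P = 298/2412 ≈ 0.123549 and Q = 735/2412 ≈ 0.304726.
Under the Kimura two-parameter model, d = −½ ln(1 − 2P − Q) − ¼ ln(1 − 2Q).
1 − 2P − Q = 0.448176, giving −½ ln(0.448176) = 0.401285.
1 − 2Q = 0.390548, giving −¼ ln(0.390548) = 0.235051.
d = 0.401285 + 0.235051 = 0.636336.

0.636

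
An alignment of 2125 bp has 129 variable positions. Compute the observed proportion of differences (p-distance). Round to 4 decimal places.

p = 129/2125 = 0.060705… ≈ 0.0607 (to 4 d.p.).

0.0607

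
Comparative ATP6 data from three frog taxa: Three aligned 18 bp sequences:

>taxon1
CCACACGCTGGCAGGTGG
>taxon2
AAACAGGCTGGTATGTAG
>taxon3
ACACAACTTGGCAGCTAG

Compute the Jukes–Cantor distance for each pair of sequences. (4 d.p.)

d(taxon1,taxon2) = 0.4408, d(taxon1,taxon3) = 0.4408, d(taxon2,taxon3) = 0.5482

taxon1–taxon2: 6/18 sites differ → p ≈ 0.333333, d = −0.75 ln(1 − 0.444444) = 0.440839 ≈ 0.4408.
taxon1–taxon3: 6/18 sites differ → p ≈ 0.333333, d = −0.75 ln(1 − 0.444444) = 0.440839 ≈ 0.4408.
taxon2–taxon3: 7/18 sites differ → p ≈ 0.388889, d = −0.75 ln(1 − 0.518519) = 0.548166 ≈ 0.5482.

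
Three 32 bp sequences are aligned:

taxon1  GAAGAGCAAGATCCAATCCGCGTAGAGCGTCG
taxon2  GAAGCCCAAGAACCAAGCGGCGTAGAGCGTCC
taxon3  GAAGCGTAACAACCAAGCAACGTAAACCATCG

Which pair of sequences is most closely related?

taxon1 and taxon2

taxon1–taxon2: 6/32 differ, p = 0.188, d = 0.216.
taxon1–taxon3: 10/32 differ, p = 0.313, d = 0.404.
taxon2–taxon3: 9/32 differ, p = 0.281, d = 0.353.
The smallest distance is between taxon1 and taxon2.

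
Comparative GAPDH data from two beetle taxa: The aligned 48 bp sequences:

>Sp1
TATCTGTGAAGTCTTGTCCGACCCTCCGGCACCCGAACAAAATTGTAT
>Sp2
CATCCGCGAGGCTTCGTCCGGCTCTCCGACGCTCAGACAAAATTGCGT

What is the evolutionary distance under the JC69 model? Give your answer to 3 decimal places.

The sequences differ at 16 of 48 sites, so p = 16/48 ≈ 0.333333.
d = −(3/4) ln(1 − 4p/3) = −0.75 ln(1 − 0.444444) = −0.75 ln(0.555556)
  = −0.75 × (-0.587786) = 0.440840 substitutions/site.

0.441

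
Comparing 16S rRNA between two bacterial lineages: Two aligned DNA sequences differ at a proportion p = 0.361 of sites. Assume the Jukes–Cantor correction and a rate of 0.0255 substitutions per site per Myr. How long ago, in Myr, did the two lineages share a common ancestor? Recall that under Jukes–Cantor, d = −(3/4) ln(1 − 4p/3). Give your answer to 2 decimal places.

d = −(3/4) ln(1 − 4p/3) = −0.75 ln(1 − 0.481333) = −0.75 ln(0.518667)
  = −0.75 × (-0.656493) = 0.492370 substitutions/site.
Under a molecular clock d = 2μt, so t = d/(2μ) = 0.492370 / (2 × 0.0255) = 9.65 Myr.

9.65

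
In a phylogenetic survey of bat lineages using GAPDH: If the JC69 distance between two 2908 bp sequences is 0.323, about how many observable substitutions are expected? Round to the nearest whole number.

763

Invert JC69: p = (3/4)(1 − e^(−4d/3)) = 0.75 × (1 − e^(-0.430667)) = 0.75 × (1 − 0.650075) = 0.262444.
Expected differing sites = pL ≈ 0.262444 × 2908 = 763.187152 ≈ 763.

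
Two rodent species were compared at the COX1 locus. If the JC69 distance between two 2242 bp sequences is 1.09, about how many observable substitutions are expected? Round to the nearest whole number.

1288

Invert JC69: p = (3/4)(1 − e^(−4d/3)) = 0.75 × (1 − e^(-1.453333)) = 0.75 × (1 − 0.233790) = 0.574658.
Expected differing sites = pL ≈ 0.574658 × 2242 = 1288.383236 ≈ 1288.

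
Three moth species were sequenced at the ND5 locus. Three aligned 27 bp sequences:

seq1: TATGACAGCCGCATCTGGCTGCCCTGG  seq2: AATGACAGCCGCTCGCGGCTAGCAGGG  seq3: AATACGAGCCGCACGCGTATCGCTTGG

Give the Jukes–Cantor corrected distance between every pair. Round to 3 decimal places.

seq1–seq2: 9/27 sites differ → p ≈ 0.333333, d = −0.75 ln(1 − 0.444444) = 0.440839 ≈ 0.441.
seq1–seq3: 12/27 sites differ → p ≈ 0.444444, d = −0.75 ln(1 − 0.592592) = 0.673455 ≈ 0.673.
seq2–seq3: 9/27 sites differ → p ≈ 0.333333, d = −0.75 ln(1 − 0.444444) = 0.440839 ≈ 0.441.

d(seq1,seq2) = 0.441, d(seq1,seq3) = 0.673, d(seq2,seq3) = 0.441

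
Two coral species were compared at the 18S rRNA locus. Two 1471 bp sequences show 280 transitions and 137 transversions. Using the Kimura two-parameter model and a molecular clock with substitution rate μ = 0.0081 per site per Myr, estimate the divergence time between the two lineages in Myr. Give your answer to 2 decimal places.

23.00

P = 280/1471 ≈ 0.190347 and Q = 137/1471 ≈ 0.093134.
Under the Kimura two-parameter model, d = −½ ln(1 − 2P − Q) − ¼ ln(1 − 2Q).
1 − 2P − Q = 0.526172, giving −½ ln(0.526172) = 0.321064.
1 − 2Q = 0.813732, giving −¼ ln(0.813732) = 0.051531.
d = 0.321064 + 0.051531 = 0.372595.
Under a molecular clock d = 2μt, so t = d/(2μ) = 0.372595 / (2 × 0.0081) = 23.00 Myr.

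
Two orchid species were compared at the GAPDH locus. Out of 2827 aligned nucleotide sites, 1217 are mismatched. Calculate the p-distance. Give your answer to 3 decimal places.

p = 1217/2827 = 0.430491… ≈ 0.430 (to 3 d.p.).

0.430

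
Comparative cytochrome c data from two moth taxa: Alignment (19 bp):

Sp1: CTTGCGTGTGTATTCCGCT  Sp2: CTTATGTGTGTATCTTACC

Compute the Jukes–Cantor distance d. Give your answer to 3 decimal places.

The sequences differ at 7 of 19 sites (4, 5, 14, 15, 16, 17, 19), so p = 7/19 ≈ 0.368421.
d = −(3/4) ln(1 − 4p/3) = −0.75 ln(1 − 0.491228) = −0.75 ln(0.508772)
  = −0.75 × (-0.675755) = 0.506816 substitutions/site.

0.507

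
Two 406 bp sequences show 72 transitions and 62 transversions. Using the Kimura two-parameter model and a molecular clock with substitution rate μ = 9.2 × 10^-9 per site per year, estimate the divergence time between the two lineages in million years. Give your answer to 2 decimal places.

24.19

P = 72/406 ≈ 0.17734 and Q = 62/406 ≈ 0.152709.
Under the Kimura two-parameter model, d = −½ ln(1 − 2P − Q) − ¼ ln(1 − 2Q).
1 − 2P − Q = 0.492611, giving −½ ln(0.492611) = 0.354018.
1 − 2Q = 0.694582, giving −¼ ln(0.694582) = 0.091111.
d = 0.354018 + 0.091111 = 0.445129.
Under a molecular clock d = 2μt, so t = d/(2μ) = 0.445129 / (2 × 9.2 × 10^-9) = 24.19 million years.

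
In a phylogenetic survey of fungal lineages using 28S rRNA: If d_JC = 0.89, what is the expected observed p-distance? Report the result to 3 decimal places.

0.521

p = (3/4)(1 − e^(−4d/3)) = 0.75 × (1 − e^(-1.186667)) = 0.75 × (1 − 0.305237) = 0.521072.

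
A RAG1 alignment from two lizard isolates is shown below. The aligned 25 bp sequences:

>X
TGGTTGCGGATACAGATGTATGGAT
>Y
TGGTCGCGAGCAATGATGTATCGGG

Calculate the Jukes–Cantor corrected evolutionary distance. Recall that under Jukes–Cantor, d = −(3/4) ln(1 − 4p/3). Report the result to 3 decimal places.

0.490

The sequences differ at 9 of 25 sites (5, 9, 10, 11, 13, 14, 22, 24, 25), so p = 9/25 = 0.36.
d = −(3/4) ln(1 − 4p/3) = −0.75 ln(1 − 0.48) = −0.75 ln(0.52)
  = −0.75 × (-0.653926) = 0.490445 substitutions/site.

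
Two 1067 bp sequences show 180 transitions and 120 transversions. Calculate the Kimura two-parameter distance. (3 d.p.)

0.362

P = 180/1067 ≈ 0.168697 and Q = 120/1067 ≈ 0.112465.
Under the Kimura two-parameter model, d = −½ ln(1 − 2P − Q) − ¼ ln(1 − 2Q).
1 − 2P − Q = 0.550141, giving −½ ln(0.550141) = 0.298790.
1 − 2Q = 0.77507, giving −¼ ln(0.77507) = 0.063700.
d = 0.298790 + 0.063700 = 0.362490.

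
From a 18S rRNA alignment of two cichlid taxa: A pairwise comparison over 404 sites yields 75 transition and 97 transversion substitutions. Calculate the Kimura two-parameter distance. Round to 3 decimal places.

P = 75/404 ≈ 0.185644 and Q = 97/404 ≈ 0.240099.
Under the Kimura two-parameter model, d = −½ ln(1 − 2P − Q) − ¼ ln(1 − 2Q).
1 − 2P − Q = 0.388613, giving −½ ln(0.388613) = 0.472586.
1 − 2Q = 0.519802, giving −¼ ln(0.519802) = 0.163577.
d = 0.472586 + 0.163577 = 0.636163.

0.636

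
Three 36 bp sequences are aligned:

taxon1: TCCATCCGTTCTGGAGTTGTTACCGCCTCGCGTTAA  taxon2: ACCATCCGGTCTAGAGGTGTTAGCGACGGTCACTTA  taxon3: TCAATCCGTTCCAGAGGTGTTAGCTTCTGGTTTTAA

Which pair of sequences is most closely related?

taxon1 and taxon3

taxon1–taxon2: 12/36 differ, p = 0.333, d = 0.441.
taxon1–taxon3: 10/36 differ, p = 0.278, d = 0.347.
taxon2–taxon3: 12/36 differ, p = 0.333, d = 0.441.
The smallest distance is between taxon1 and taxon3.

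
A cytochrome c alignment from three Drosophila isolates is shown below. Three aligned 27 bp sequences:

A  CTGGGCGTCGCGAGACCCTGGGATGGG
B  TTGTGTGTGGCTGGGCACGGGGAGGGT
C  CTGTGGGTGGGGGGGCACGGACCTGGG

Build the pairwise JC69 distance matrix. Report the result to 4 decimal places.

A–B: 11/27 sites differ → p ≈ 0.407407, d = −0.75 ln(1 − 0.543209) = 0.587647 ≈ 0.5876.
A–C: 11/27 sites differ → p ≈ 0.407407, d = −0.75 ln(1 − 0.543209) = 0.587647 ≈ 0.5876.
B–C: 9/27 sites differ → p ≈ 0.333333, d = −0.75 ln(1 − 0.444444) = 0.440839 ≈ 0.4408.

d(A,B) = 0.5876, d(A,C) = 0.5876, d(B,C) = 0.4408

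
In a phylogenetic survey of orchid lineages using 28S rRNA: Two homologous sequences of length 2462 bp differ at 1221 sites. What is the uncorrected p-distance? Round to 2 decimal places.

p = 1221/2462 = 0.495938… ≈ 0.50 (to 2 d.p.).

0.50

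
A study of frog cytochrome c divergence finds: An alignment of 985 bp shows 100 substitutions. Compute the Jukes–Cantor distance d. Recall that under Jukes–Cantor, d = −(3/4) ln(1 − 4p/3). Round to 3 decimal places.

p = 100/985 ≈ 0.101523.
d = −(3/4) ln(1 − 4p/3) = −0.75 ln(1 − 0.135364) = −0.75 ln(0.864636)
  = −0.75 × (-0.145447) = 0.109085 substitutions/site.

0.109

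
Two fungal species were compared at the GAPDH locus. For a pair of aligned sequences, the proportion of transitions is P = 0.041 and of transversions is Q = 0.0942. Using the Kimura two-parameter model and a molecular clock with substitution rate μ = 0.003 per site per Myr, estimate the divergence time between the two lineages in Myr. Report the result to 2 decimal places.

Under the Kimura two-parameter model, d = −½ ln(1 − 2P − Q) − ¼ ln(1 − 2Q).
1 − 2P − Q = 0.8238, giving −½ ln(0.8238) = 0.096914.
1 − 2Q = 0.8116, giving −¼ ln(0.8116) = 0.052187.
d = 0.096914 + 0.052187 = 0.149101.
Under a molecular clock d = 2μt, so t = d/(2μ) = 0.149101 / (2 × 0.003) = 24.85 Myr.

24.85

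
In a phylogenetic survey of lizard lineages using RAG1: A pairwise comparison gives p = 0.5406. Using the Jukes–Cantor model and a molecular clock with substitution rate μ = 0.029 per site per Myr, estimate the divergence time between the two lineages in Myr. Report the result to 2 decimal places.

16.50

d = −(3/4) ln(1 − 4p/3) = −0.75 ln(1 − 0.7208) = −0.75 ln(0.2792)
  = −0.75 × (-1.275827) = 0.956870 substitutions/site.
Under a molecular clock d = 2μt, so t = d/(2μ) = 0.956870 / (2 × 0.029) = 16.50 Myr.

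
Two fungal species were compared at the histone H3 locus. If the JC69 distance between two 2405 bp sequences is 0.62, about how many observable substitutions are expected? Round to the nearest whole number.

Invert JC69: p = (3/4)(1 − e^(−4d/3)) = 0.75 × (1 − e^(-0.826667)) = 0.75 × (1 − 0.437505) = 0.421871.
Expected differing sites = pL ≈ 0.421871 × 2405 = 1014.599755 ≈ 1015.

1015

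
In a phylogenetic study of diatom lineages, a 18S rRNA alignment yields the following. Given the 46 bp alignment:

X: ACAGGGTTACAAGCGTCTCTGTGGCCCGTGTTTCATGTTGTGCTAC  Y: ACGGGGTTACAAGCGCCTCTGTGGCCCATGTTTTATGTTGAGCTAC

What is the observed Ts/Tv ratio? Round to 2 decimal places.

4.00

Transitions are A↔G and C↔T; transversions are all other mismatches.
Transitions: 4. Transversions: 1.
R = 4/1 = 4.00.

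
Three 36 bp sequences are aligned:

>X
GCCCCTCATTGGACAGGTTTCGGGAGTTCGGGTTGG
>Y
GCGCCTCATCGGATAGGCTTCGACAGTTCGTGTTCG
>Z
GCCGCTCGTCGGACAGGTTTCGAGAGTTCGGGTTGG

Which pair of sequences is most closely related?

X–Y: 8/36 differ, p = 0.222, d = 0.264.
X–Z: 4/36 differ, p = 0.111, d = 0.120.
Y–Z: 8/36 differ, p = 0.222, d = 0.264.
The smallest distance is between X and Z.

X and Z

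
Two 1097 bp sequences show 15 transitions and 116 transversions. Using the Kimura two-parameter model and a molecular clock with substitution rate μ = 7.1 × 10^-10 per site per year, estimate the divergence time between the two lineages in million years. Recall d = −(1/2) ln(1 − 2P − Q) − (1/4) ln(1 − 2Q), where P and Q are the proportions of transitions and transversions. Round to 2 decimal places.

P = 15/1097 ≈ 0.013674 and Q = 116/1097 ≈ 0.105743.
Under the Kimura two-parameter model, d = −½ ln(1 − 2P − Q) − ¼ ln(1 − 2Q).
1 − 2P − Q = 0.866909, giving −½ ln(0.866909) = 0.071411.
1 − 2Q = 0.788514, giving −¼ ln(0.788514) = 0.059401.
d = 0.071411 + 0.059401 = 0.130812.
Under a molecular clock d = 2μt, so t = d/(2μ) = 0.130812 / (2 × 7.1 × 10^-10) = 92.12 million years.

92.12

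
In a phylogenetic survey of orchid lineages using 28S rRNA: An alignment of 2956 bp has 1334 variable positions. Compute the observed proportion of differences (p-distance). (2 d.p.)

0.45

p = 1334/2956 = 0.451285… ≈ 0.45 (to 2 d.p.).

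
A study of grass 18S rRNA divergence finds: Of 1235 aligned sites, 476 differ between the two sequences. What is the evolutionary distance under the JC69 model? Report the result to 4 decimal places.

0.5410

p = 476/1235 ≈ 0.385425.
d = −(3/4) ln(1 − 4p/3) = −0.75 ln(1 − 0.5139) = −0.75 ln(0.4861)
  = −0.75 × (-0.721341) = 0.541006 substitutions/site.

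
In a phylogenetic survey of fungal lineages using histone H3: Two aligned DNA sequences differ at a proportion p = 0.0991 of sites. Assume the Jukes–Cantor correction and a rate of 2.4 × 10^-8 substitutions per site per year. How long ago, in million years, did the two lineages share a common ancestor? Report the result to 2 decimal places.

2.21

d = −(3/4) ln(1 − 4p/3) = −0.75 ln(1 − 0.132133) = −0.75 ln(0.867867)
  = −0.75 × (-0.141717) = 0.106288 substitutions/site.
Under a molecular clock d = 2μt, so t = d/(2μ) = 0.106288 / (2 × 2.4 × 10^-8) = 2.21 million years.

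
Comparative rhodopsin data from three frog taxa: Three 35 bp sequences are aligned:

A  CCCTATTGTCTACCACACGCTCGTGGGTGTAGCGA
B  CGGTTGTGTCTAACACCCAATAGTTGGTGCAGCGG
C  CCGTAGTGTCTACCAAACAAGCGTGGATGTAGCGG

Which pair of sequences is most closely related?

A and C

A–B: 12/35 differ, p = 0.343, d = 0.458.
A–C: 8/35 differ, p = 0.229, d = 0.273.
B–C: 10/35 differ, p = 0.286, d = 0.360.
The smallest distance is between A and C.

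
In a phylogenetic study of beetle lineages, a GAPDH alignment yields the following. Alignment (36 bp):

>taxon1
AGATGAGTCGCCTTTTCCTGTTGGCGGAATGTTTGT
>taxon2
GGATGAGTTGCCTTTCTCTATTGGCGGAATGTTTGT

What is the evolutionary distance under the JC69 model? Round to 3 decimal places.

The sequences differ at 5 of 36 sites (1, 9, 16, 17, 20), so p = 5/36 ≈ 0.138889.
d = −(3/4) ln(1 − 4p/3) = −0.75 ln(1 − 0.185185) = −0.75 ln(0.814815)
  = −0.75 × (-0.204794) = 0.153596 substitutions/site.

0.154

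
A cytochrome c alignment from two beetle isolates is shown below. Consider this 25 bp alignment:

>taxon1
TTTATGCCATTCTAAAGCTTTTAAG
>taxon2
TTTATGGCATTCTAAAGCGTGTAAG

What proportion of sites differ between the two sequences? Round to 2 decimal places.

The sequences differ at 3 of 25 positions (sites 7, 19, 21).
p = 3/25 = 0.12.

0.12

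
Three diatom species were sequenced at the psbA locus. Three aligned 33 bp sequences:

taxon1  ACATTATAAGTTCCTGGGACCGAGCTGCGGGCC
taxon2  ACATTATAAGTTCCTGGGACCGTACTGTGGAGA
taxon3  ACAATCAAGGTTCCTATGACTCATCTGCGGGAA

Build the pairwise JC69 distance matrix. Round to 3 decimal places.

taxon1–taxon2: 6/33 sites differ → p ≈ 0.181818, d = −0.75 ln(1 − 0.242424) = 0.208224 ≈ 0.208.
taxon1–taxon3: 11/33 sites differ → p ≈ 0.333333, d = −0.75 ln(1 − 0.444444) = 0.440839 ≈ 0.441.
taxon2–taxon3: 13/33 sites differ → p ≈ 0.393939, d = −0.75 ln(1 − 0.525252) = 0.558728 ≈ 0.559.

d(taxon1,taxon2) = 0.208, d(taxon1,taxon3) = 0.441, d(taxon2,taxon3) = 0.559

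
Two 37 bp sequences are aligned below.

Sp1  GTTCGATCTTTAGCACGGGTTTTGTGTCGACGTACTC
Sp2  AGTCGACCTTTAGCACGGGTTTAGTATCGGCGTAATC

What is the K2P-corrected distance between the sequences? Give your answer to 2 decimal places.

Of 37 sites, 4 differences are transitions and 3 are transversions, so P = 4/37 ≈ 0.108108 and Q = 3/37 ≈ 0.081081.
Under the Kimura two-parameter model, d = −½ ln(1 − 2P − Q) − ¼ ln(1 − 2Q).
1 − 2P − Q = 0.702703, giving −½ ln(0.702703) = 0.176410.
1 − 2Q = 0.837838, giving −¼ ln(0.837838) = 0.044233.
d = 0.176410 + 0.044233 = 0.220643.

0.22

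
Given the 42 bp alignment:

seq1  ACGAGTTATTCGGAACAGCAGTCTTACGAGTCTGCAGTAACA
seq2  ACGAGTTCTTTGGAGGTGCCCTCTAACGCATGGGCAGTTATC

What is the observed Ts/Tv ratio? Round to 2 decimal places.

Transitions are A↔G and C↔T; transversions are all other mismatches.
Transitions: 4. Transversions: 11.
R = 4/11 = 0.363636… ≈ 0.36 (to 2 d.p.).

0.36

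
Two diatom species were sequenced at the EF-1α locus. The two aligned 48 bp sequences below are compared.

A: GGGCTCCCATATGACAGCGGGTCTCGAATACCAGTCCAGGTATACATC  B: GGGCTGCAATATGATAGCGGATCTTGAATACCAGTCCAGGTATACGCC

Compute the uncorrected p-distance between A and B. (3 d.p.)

0.146

The sequences differ at 7 of 48 positions (sites 6, 8, 15, 21, 25, 46, 47).
p = 7/48 = 0.145833… ≈ 0.146 (to 3 d.p.).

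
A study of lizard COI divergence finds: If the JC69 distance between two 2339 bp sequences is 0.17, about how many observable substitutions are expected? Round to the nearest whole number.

Invert JC69: p = (3/4)(1 − e^(−4d/3)) = 0.75 × (1 − e^(-0.226667)) = 0.75 × (1 − 0.797186) = 0.152111.
Expected differing sites = pL ≈ 0.152111 × 2339 = 355.787629 ≈ 356.

356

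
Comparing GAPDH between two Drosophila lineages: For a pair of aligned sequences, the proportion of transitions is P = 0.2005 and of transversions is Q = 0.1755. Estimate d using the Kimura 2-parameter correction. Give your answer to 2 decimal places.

Under the Kimura two-parameter model, d = −½ ln(1 − 2P − Q) − ¼ ln(1 − 2Q).
1 − 2P − Q = 0.4235, giving −½ ln(0.4235) = 0.429601.
1 − 2Q = 0.649, giving −¼ ln(0.649) = 0.108081.
d = 0.429601 + 0.108081 = 0.537682.

0.54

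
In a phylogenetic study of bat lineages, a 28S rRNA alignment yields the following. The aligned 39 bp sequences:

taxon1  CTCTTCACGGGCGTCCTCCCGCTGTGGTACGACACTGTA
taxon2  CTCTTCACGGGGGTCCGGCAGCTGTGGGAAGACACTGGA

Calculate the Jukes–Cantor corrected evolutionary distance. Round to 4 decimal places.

The sequences differ at 7 of 39 sites (12, 17, 18, 20, 28, 30, 38), so p = 7/39 ≈ 0.179487.
d = −(3/4) ln(1 − 4p/3) = −0.75 ln(1 − 0.239316) = −0.75 ln(0.760684)
  = −0.75 × (-0.273537) = 0.205153 substitutions/site.

0.2052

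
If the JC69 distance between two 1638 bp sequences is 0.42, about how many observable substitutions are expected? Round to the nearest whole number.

527

Invert JC69: p = (3/4)(1 − e^(−4d/3)) = 0.75 × (1 − e^(-0.56)) = 0.75 × (1 − 0.571209) = 0.321593.
Expected differing sites = pL ≈ 0.321593 × 1638 = 526.769334 ≈ 527.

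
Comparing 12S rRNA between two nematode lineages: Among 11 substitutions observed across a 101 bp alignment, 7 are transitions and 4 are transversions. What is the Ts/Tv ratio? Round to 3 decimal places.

R = 7/4 = 1.750.

1.750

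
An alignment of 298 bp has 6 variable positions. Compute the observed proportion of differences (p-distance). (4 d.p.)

p = 6/298 = 0.020134… ≈ 0.0201 (to 4 d.p.).

0.0201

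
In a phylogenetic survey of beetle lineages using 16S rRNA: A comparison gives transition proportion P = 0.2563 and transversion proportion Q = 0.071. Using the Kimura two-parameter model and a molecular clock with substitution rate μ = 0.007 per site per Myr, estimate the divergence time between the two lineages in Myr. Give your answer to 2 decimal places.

Under the Kimura two-parameter model, d = −½ ln(1 − 2P − Q) − ¼ ln(1 − 2Q).
1 − 2P − Q = 0.4164, giving −½ ln(0.4164) = 0.438054.
1 − 2Q = 0.858, giving −¼ ln(0.858) = 0.038288.
d = 0.438054 + 0.038288 = 0.476342.
Under a molecular clock d = 2μt, so t = d/(2μ) = 0.476342 / (2 × 0.007) = 34.02 Myr.

34.02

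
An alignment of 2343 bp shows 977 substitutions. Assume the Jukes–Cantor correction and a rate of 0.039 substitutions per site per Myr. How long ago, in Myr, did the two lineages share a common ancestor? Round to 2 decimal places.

7.81

p = 977/2343 ≈ 0.416987.
d = −(3/4) ln(1 − 4p/3) = −0.75 ln(1 − 0.555983) = −0.75 ln(0.444017)
  = −0.75 × (-0.811892) = 0.608919 substitutions/site.
Under a molecular clock d = 2μt, so t = d/(2μ) = 0.608919 / (2 × 0.039) = 7.81 Myr.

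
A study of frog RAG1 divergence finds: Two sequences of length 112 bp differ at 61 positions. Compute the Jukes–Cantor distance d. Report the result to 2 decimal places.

p = 61/112 ≈ 0.544643.
d = −(3/4) ln(1 − 4p/3) = −0.75 ln(1 − 0.726191) = −0.75 ln(0.273809)
  = −0.75 × (-1.295324) = 0.971493 substitutions/site.

0.97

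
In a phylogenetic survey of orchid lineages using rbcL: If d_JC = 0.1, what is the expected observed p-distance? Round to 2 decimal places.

0.09

p = (3/4)(1 − e^(−4d/3)) = 0.75 × (1 − e^(-0.133333)) = 0.75 × (1 − 0.875174) = 0.093620.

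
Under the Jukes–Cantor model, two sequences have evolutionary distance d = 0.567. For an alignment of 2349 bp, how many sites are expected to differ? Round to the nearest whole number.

935

Invert JC69: p = (3/4)(1 − e^(−4d/3)) = 0.75 × (1 − e^(-0.756)) = 0.75 × (1 − 0.469541) = 0.397844.
Expected differing sites = pL ≈ 0.397844 × 2349 = 934.535556 ≈ 935.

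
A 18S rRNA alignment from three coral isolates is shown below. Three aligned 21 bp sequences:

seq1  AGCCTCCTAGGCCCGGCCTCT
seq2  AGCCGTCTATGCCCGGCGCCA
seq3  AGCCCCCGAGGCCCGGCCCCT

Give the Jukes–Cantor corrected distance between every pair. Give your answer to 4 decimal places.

d(seq1,seq2) = 0.3597, d(seq1,seq3) = 0.1585, d(seq2,seq3) = 0.3597

seq1–seq2: 6/21 sites differ → p ≈ 0.285714, d = −0.75 ln(1 − 0.380952) = 0.359679 ≈ 0.3597.
seq1–seq3: 3/21 sites differ → p ≈ 0.142857, d = −0.75 ln(1 − 0.190476) = 0.158482 ≈ 0.1585.
seq2–seq3: 6/21 sites differ → p ≈ 0.285714, d = −0.75 ln(1 − 0.380952) = 0.359679 ≈ 0.3597.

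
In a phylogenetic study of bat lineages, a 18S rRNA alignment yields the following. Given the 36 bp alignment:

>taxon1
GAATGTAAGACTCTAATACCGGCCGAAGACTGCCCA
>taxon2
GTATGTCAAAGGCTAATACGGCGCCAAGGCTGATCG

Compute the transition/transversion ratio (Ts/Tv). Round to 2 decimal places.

Transitions are A↔G and C↔T; transversions are all other mismatches.
Transitions: 4. Transversions: 9.
R = 4/9 = 0.444444… ≈ 0.44 (to 2 d.p.).

0.44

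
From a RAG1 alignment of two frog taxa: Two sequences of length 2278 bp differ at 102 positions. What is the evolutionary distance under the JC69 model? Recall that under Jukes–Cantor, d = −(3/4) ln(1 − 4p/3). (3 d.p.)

p = 102/2278 ≈ 0.044776.
d = −(3/4) ln(1 − 4p/3) = −0.75 ln(1 − 0.059701) = −0.75 ln(0.940299)
  = −0.75 × (-0.061557) = 0.046168 substitutions/site.

0.046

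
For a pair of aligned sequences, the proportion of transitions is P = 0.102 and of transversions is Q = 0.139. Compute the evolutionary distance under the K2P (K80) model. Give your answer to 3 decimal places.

Under the Kimura two-parameter model, d = −½ ln(1 − 2P − Q) − ¼ ln(1 − 2Q).
1 − 2P − Q = 0.657, giving −½ ln(0.657) = 0.210036.
1 − 2Q = 0.722, giving −¼ ln(0.722) = 0.081433.
d = 0.210036 + 0.081433 = 0.291469.

0.291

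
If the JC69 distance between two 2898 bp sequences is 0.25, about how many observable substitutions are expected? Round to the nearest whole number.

Invert JC69: p = (3/4)(1 − e^(−4d/3)) = 0.75 × (1 − e^(-0.333333)) = 0.75 × (1 − 0.716532) = 0.212601.
Expected differing sites = pL ≈ 0.212601 × 2898 = 616.117698 ≈ 616.

616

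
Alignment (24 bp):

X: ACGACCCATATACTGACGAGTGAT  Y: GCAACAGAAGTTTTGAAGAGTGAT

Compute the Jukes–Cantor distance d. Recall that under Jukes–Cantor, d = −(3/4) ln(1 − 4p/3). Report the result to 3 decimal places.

0.520

The sequences differ at 9 of 24 sites (1, 3, 6, 7, 9, 10, 12, 13, 17), so p = 9/24 = 0.375.
d = −(3/4) ln(1 − 4p/3) = −0.75 ln(1 − 0.5) = −0.75 ln(0.5)
  = −0.75 × (-0.693147) = 0.519860 substitutions/site.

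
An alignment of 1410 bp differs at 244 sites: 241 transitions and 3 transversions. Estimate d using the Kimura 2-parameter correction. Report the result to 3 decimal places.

0.212

P = 241/1410 ≈ 0.170922 and Q = 3/1410 ≈ 0.002128.
Under the Kimura two-parameter model, d = −½ ln(1 − 2P − Q) − ¼ ln(1 − 2Q).
1 − 2P − Q = 0.656028, giving −½ ln(0.656028) = 0.210776.
1 − 2Q = 0.995744, giving −¼ ln(0.995744) = 0.001066.
d = 0.210776 + 0.001066 = 0.211842.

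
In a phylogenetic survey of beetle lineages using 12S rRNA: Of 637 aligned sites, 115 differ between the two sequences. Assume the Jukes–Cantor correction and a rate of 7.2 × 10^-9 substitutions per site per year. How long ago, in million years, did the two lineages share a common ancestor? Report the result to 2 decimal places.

p = 115/637 ≈ 0.180534.
d = −(3/4) ln(1 − 4p/3) = −0.75 ln(1 − 0.240712) = −0.75 ln(0.759288)
  = −0.75 × (-0.275374) = 0.206531 substitutions/site.
Under a molecular clock d = 2μt, so t = d/(2μ) = 0.206531 / (2 × 7.2 × 10^-9) = 14.34 million years.

14.34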